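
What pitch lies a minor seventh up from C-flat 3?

Counting seven letter names up from C lands on B.
A minor seventh spans 10 semitones, so from Cb3 the target pitch is Bbb3.

B-double-flat 3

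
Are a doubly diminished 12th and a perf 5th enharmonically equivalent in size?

A doubly diminished twelfth spans 17 semitones; a perfect fifth spans 7 semitones. They differ by 10.

No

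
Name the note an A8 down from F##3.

The letter stays F (same as the start), shifted an octave down.
An augmented octave spans 13 semitones, so from F##3 the target pitch is F#2.

F#2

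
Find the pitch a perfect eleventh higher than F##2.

B#3

Counting four letter names plus an octave up from F lands on B.
A perfect eleventh is 17 semitones; 17 semitones up from F##2 gives B#3.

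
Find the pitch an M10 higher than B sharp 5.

D double-sharp 7

The tenth's letter: B up three letter names plus an octave → D.
A major tenth spans 16 semitones, so from B#5 the target pitch is D##7.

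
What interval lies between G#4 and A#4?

M2

G to A spans two letter names (G-A), so the interval is some kind of second.
G#4 to A#4 is 2 semitones, matching the major second exactly, so the quality is major.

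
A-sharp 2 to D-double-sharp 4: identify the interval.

A to D spans four letter names (A-B-C-D), plus an octave, so the interval is some kind of eleventh.
The perfect eleventh is 17 semitones; here we have 18, one semitone wider: augmented.
(Equivalently, a compound augmented fourth: an augmented fourth plus an octave.)

augmented 11th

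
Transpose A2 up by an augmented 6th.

Counting six letter names up from A lands on F.
Moving 10 semitones up from A2 (the size of an augmented sixth) reaches F##3.

F##3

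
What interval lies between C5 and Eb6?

minor 10th

C to E spans three letter names (C-D-E), plus an octave, so the interval is some kind of tenth.
A major tenth would be 16 semitones, but C5 to Eb6 is 15 — one semitone narrower, making it a minor tenth.
(Equivalently, a compound minor third: a minor third plus an octave.)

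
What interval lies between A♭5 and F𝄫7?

A to F spans six letter names (A-B-C-D-E-F), plus an octave, so the interval is some kind of thirteenth.
Ab5 to Fbb7 spans 19 semitones — two semitones narrower than the major thirteenth (21) — giving a diminished thirteenth.
(Equivalently, a compound diminished sixth: a diminished sixth plus an octave.)

diminished thirteenth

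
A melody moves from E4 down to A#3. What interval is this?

Descending from E4 to A#3 is the same interval as ascending A#3 to E4.
A to E spans five letter names (A-B-C-D-E) — that makes it a fifth of some quality.
A#3 to E4 spans 6 semitones — one semitone narrower than the perfect fifth (7) — giving a diminished fifth.

diminished 5th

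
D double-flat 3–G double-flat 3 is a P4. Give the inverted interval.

Interval numbers invert to sum to nine: 4 + 5 = 9, so a fourth inverts to a fifth.
And perfect stays perfect under inversion, so we get a perfect fifth.

perfect 5th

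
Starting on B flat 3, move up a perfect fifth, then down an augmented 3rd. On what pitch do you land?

D double-flat 4

Up a perfect fifth from Bb3: F4 (7 semitones up).
An augmented third down from F4 is Dbb4.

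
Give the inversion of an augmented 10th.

First reduce the compound augmented tenth to its simple form, an augmented third.
The rule of nine gives the new number: 9 − 3 = 6, so a third becomes a sixth.
And augmented becomes diminished under inversion, so we get a diminished sixth.

diminished sixth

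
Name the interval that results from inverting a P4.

P5

Interval numbers invert to sum to nine: 4 + 5 = 9, so a fourth inverts to a fifth.
Quality inverts too: perfect stays perfect. That makes the inversion a perfect fifth.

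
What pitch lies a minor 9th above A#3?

B4

The ninth's letter: A up two letter names plus an octave → B.
A minor ninth is 13 semitones; 13 semitones up from A#3 gives B4.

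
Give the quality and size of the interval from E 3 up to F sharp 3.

major second

E to F spans two letter names (E-F), so the interval is some kind of second.
Counting semitones, E3→F#3 is 2, which is the major second.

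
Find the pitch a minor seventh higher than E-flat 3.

Seven letter names up from E: D.
A minor seventh is 10 semitones; 10 semitones up from Eb3 gives Db4.

D-flat 4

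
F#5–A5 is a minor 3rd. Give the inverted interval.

The rule of nine gives the new number: 9 − 3 = 6, so a third becomes a sixth.
And minor becomes major under inversion, so we get a major sixth.

major sixth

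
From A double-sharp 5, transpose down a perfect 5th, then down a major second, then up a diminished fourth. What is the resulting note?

A##5 down a perfect fifth → D##5 (7 semitones).
Down a major second from D##5: C##5 (2 semitones down).
A diminished fourth up from C##5 is F#5.

F sharp 5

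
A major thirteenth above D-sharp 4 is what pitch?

B-sharp 5

The thirteenth's letter: D up six letter names plus an octave → B.
Moving 21 semitones up from D#4 (the size of a major thirteenth) reaches B#5.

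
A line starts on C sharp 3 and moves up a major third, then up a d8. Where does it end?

A major third up from C#3 is E#3.
A diminished octave up from E#3 is E4.

E 4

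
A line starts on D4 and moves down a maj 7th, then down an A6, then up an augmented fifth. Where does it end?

Db3

D4 down a major seventh → Eb3 (11 semitones).
Down an augmented sixth from Eb3: Gbb2 (10 semitones down).
Gbb2 up an augmented fifth → Db3 (8 semitones).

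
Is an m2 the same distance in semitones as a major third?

No

1 semitone (minor second) vs 4 semitones (major third): not equal.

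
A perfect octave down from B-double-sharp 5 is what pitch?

The letter stays B (same as the start), shifted an octave down.
A perfect octave spans 12 semitones, so from B##5 the target pitch is B##4.

B-double-sharp 4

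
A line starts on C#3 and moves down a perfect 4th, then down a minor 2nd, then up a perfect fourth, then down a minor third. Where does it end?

G##2

A perfect fourth down from C#3 is G#2.
A minor second down from G#2 is F##2.
F##2 up a perfect fourth → B#2 (5 semitones).
A minor third down from B#2 is G##2.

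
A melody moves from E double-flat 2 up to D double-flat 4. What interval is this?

E to D spans seven letter names (E-F-G-A-B-C-D), plus an octave — that makes it a fourteenth of some quality.
Ebb2 to Dbb4 is 22 semitones, a half step short of the major fourteenth (23), so this is minor.
(Equivalently, a compound minor seventh: a minor seventh plus an octave.)

minor 14th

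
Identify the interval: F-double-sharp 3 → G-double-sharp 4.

F to G spans two letter names (F-G), plus an octave — that makes it a ninth of some quality.
F##3 to G##4 is 14 semitones, matching the major ninth exactly, so the quality is major.
(Equivalently, a compound major second: a major second plus an octave.)

major 9th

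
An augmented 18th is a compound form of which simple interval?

augmented fourth

Take out 2 octaves (14 from the number): 18 − 14 = 4.
Quality carries through unchanged, so the simple form is an augmented fourth.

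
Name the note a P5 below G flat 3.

C flat 3

The fifth takes the letter from G down to C.
A perfect fifth spans 7 semitones, so from Gb3 the target pitch is Cb3.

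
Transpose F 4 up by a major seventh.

E 5

The seventh takes the letter from F up to E.
Moving 11 semitones up from F4 (the size of a major seventh) reaches E5.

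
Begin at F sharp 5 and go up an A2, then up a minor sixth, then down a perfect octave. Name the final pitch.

E sharp 5

An augmented second up from F#5 is G##5.
Up a minor sixth from G##5: E#6 (8 semitones up).
Down a perfect octave from E#6: E#5 (12 semitones down).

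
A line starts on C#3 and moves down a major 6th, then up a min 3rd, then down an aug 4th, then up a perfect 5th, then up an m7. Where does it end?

C#3 down a major sixth → E2 (9 semitones).
Up a minor third from E2: G2 (3 semitones up).
Down an augmented fourth from G2: Db2 (6 semitones down).
Db2 up a perfect fifth → Ab2 (7 semitones).
Up a minor seventh from Ab2: Gb3 (10 semitones up).

Gb3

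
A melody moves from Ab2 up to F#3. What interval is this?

A to F spans six letter names (A-B-C-D-E-F): a sixth.
A major sixth would be 9 semitones; Ab2 to F#3 is 10, one semitone wider, so the interval is augmented.

A6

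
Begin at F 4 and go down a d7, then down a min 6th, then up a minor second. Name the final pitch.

C sharp 3

Down a diminished seventh from F4: G#3 (9 semitones down).
Down a minor sixth from G#3: B#2 (8 semitones down).
A minor second up from B#2 is C#3.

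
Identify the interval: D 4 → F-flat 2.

augmented 13th

Descending from D4 to Fb2 is the same interval as ascending Fb2 to D4.
F to D spans six letter names (F-G-A-B-C-D), plus an octave — that makes it a thirteenth of some quality.
A major thirteenth would be 21 semitones; Fb2 to D4 is 22, one semitone wider, so the interval is augmented.
(Equivalently, a compound augmented sixth: an augmented sixth plus an octave.)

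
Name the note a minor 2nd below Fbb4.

Ebb4

Two letter names down from F: E.
A minor second spans 1 semitone, so from Fbb4 the target pitch is Ebb4.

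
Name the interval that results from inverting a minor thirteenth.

major third

First reduce the compound minor thirteenth to its simple form, a minor sixth.
Interval numbers invert to sum to nine: 6 + 3 = 9, so a sixth inverts to a third.
The quality also flips — minor becomes major — giving a major third.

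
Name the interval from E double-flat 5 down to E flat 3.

diminished fifteenth

Descending from Ebb5 to Eb3 is the same interval as ascending Eb3 to Ebb5.
E to E is the same letter name, plus 2 octaves — that makes it a fifteenth of some quality.
Eb3 to Ebb5 spans 23 semitones — one semitone narrower than the perfect fifteenth (24) — giving a diminished fifteenth.
(Equivalently, a compound diminished octave: a diminished octave plus an octave.)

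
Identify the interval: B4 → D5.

minor 3rd

B to D spans three letter names (B-C-D) — that makes it a third of some quality.
B4 to D5 is 3 semitones, a half step short of the major third (4), so this is minor.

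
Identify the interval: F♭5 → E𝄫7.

minor fourteenth

F to E spans seven letter names (F-G-A-B-C-D-E), plus an octave, so the interval is some kind of fourteenth.
A major fourteenth would be 23 semitones, but Fb5 to Ebb7 is 22 — one semitone narrower, making it a minor fourteenth.
(Equivalently, a compound minor seventh: a minor seventh plus an octave.)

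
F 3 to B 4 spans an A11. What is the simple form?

augmented 4th

Take out an octave (7 from the number): 11 − 7 = 4.
That makes an augmented eleventh a compound augmented fourth — an octave plus an augmented fourth.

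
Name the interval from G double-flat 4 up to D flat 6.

augmented twelfth

G to D spans five letter names (G-A-B-C-D), plus an octave, so the interval is some kind of twelfth.
The perfect twelfth is 19 semitones; here we have 20, one semitone wider: augmented.
(Equivalently, a compound augmented fifth: an augmented fifth plus an octave.)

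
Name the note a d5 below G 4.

Five letter names down from G: C.
Moving 6 semitones down from G4 (the size of a diminished fifth) reaches C#4.

C sharp 4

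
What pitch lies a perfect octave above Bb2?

An octave keeps the letter name B, an octave up from B.
Moving 12 semitones up from Bb2 (the size of a perfect octave) reaches Bb3.

Bb3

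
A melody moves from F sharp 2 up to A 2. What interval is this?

F to A spans three letter names (F-G-A), so the interval is some kind of third.
A major third would be 4 semitones, but F#2 to A2 is 3 — one semitone narrower, making it a minor third.

minor 3rd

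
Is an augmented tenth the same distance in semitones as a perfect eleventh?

Yes

An augmented tenth spans 17 semitones, and a perfect eleventh also spans 17 semitones — they're enharmonic.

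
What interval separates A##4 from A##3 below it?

Descending from A##4 to A##3 is the same interval as ascending A##3 to A##4.
A to A is the same letter name, plus an octave: an octave.
A##3 to A##4 is 12 semitones, matching the perfect octave exactly, so the quality is perfect.

perfect 8th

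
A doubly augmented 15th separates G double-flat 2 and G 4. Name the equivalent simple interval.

AA8

Take out an octave (7 from the number): 15 − 7 = 8.
That makes a doubly augmented fifteenth a compound doubly augmented octave — an octave plus a doubly augmented octave.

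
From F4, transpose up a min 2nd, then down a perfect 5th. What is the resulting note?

Cb4

F4 up a minor second → Gb4 (1 semitone).
Gb4 down a perfect fifth → Cb4 (7 semitones).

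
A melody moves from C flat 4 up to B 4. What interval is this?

augmented seventh

C to B spans seven letter names (C-D-E-F-G-A-B): a seventh.
The major seventh is 11 semitones; here we have 12, one semitone wider: augmented.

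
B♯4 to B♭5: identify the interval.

doubly diminished 8th

B to B is the same letter name, plus an octave — that makes it an octave of some quality.
The perfect octave is 12 semitones; here we have 10, two semitones narrower: doubly diminished.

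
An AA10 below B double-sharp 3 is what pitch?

G 2

Three letters down from B (plus an octave) reaches G.
A doubly augmented tenth is 18 semitones; 18 semitones down from B##3 gives G2.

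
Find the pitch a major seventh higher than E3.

D#4

The seventh takes the letter from E up to D.
A major seventh is 11 semitones; 11 semitones up from E3 gives D#4.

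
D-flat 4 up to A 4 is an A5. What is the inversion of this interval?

Interval numbers invert to sum to nine: 5 + 4 = 9, so a fifth inverts to a fourth.
The quality also flips — augmented becomes diminished — giving a diminished fourth.

diminished fourth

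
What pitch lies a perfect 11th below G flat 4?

D flat 3

Four letters down from G (plus an octave) reaches D.
A perfect eleventh is 17 semitones; 17 semitones down from Gb4 gives Db3.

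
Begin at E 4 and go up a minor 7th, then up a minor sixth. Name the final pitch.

B flat 5

E4 up a minor seventh → D5 (10 semitones).
Up a minor sixth from D5: Bb5 (8 semitones up).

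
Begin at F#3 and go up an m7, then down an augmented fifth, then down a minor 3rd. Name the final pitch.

F3

Up a minor seventh from F#3: E4 (10 semitones up).
An augmented fifth down from E4 is Ab3.
Down a minor third from Ab3: F3 (3 semitones down).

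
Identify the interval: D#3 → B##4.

D to B spans six letter names (D-E-F-G-A-B), plus an octave, so the interval is some kind of thirteenth.
The major thirteenth is 21 semitones; here we have 22, one semitone wider: augmented.
(Equivalently, a compound augmented sixth: an augmented sixth plus an octave.)

augmented 13th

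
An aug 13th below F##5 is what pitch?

A3

Counting six letter names plus an octave down from F lands on A.
Moving 22 semitones down from F##5 (the size of an augmented thirteenth) reaches A3.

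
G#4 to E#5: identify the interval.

G to E spans six letter names (G-A-B-C-D-E) — that makes it a sixth of some quality.
The major sixth spans 9 semitones, and G#4 to E#5 is exactly 9 semitones — so this is a major sixth.

major 6th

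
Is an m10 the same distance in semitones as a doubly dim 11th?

A minor tenth spans 15 semitones, and a doubly diminished eleventh also spans 15 semitones — they're enharmonic.

Yes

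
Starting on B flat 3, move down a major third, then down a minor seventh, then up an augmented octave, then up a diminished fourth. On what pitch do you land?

D flat 4

Down a major third from Bb3: Gb3 (4 semitones down).
Gb3 down a minor seventh → Ab2 (10 semitones).
Up an augmented octave from Ab2: A3 (13 semitones up).
A diminished fourth up from A3 is Db4.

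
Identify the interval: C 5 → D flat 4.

Descending from C5 to Db4 is the same interval as ascending Db4 to C5.
D to C spans seven letter names (D-E-F-G-A-B-C) — that makes it a seventh of some quality.
The major seventh spans 11 semitones, and Db4 to C5 is exactly 11 semitones — so this is a major seventh.

M7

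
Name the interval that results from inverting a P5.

perfect 4th

Interval numbers invert to sum to nine: 5 + 4 = 9, so a fifth inverts to a fourth.
Quality inverts too: perfect stays perfect. That makes the inversion a perfect fourth.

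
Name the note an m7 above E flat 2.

Counting seven letter names up from E lands on D.
A minor seventh is 10 semitones; 10 semitones up from Eb2 gives Db3.

D flat 3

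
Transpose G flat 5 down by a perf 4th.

Four letter names down from G: D.
Moving 5 semitones down from Gb5 (the size of a perfect fourth) reaches Db5.

D flat 5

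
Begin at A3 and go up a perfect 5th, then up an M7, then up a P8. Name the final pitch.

A3 up a perfect fifth → E4 (7 semitones).
E4 up a major seventh → D#5 (11 semitones).
D#5 up a perfect octave → D#6 (12 semitones).

D#6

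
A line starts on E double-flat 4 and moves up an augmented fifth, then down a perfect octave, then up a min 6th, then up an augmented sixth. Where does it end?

Ebb4 up an augmented fifth → Bb4 (8 semitones).
A perfect octave down from Bb4 is Bb3.
Up a minor sixth from Bb3: Gb4 (8 semitones up).
An augmented sixth up from Gb4 is E5.

E 5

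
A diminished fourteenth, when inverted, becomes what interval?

augmented second

First reduce the compound diminished fourteenth to its simple form, a diminished seventh.
The rule of nine gives the new number: 9 − 7 = 2, so a seventh becomes a second.
And diminished becomes augmented under inversion, so we get an augmented second.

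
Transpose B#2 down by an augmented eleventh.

Counting four letter names plus an octave down from B lands on F.
Moving 18 semitones down from B#2 (the size of an augmented eleventh) reaches F#1.

F#1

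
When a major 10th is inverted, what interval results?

First reduce the compound major tenth to its simple form, a major third.
Interval numbers invert to sum to nine: 3 + 6 = 9, so a third inverts to a sixth.
Quality inverts too: major becomes minor. That makes the inversion a minor sixth.

minor sixth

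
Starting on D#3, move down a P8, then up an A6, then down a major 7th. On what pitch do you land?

D#3 down a perfect octave → D#2 (12 semitones).
D#2 up an augmented sixth → B##2 (10 semitones).
B##2 down a major seventh → C##2 (11 semitones).

C##2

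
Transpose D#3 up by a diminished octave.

D4

An octave keeps the letter name D, an octave up from D.
Moving 11 semitones up from D#3 (the size of a diminished octave) reaches D4.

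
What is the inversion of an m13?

First reduce the compound minor thirteenth to its simple form, a minor sixth.
Inverted interval numbers add to nine, so a sixth pairs with a third (6 + 3 = 9).
Quality inverts too: minor becomes major. That makes the inversion a major third.

major third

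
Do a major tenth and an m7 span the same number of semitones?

A major tenth spans 16 semitones; a minor seventh spans 10 semitones. They differ by 6.

No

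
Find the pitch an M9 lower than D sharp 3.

The ninth's letter: D down two letter names plus an octave → C.
A major ninth is 14 semitones; 14 semitones down from D#3 gives C#2.

C sharp 2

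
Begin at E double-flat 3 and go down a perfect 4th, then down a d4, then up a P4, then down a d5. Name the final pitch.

E 2

Down a perfect fourth from Ebb3: Bbb2 (5 semitones down).
A diminished fourth down from Bbb2 is F2.
F2 up a perfect fourth → Bb2 (5 semitones).
Down a diminished fifth from Bb2: E2 (6 semitones down).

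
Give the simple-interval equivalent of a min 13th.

Take out an octave (7 from the number): 13 − 7 = 6.
Quality carries through unchanged, so the simple form is a minor sixth.

m6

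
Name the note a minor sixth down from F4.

The sixth takes the letter from F down to A.
A minor sixth is 8 semitones; 8 semitones down from F4 gives A3.

A3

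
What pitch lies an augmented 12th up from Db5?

Counting five letter names plus an octave up from D lands on A.
Moving 20 semitones up from Db5 (the size of an augmented twelfth) reaches A6.

A6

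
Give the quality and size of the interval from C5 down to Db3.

Descending from C5 to Db3 is the same interval as ascending Db3 to C5.
D to C spans seven letter names (D-E-F-G-A-B-C), plus an octave: a fourteenth.
Counting semitones, Db3→C5 is 23, which is the major fourteenth.
(Equivalently, a compound major seventh: a major seventh plus an octave.)

major fourteenth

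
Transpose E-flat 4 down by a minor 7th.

F 3

Counting seven letter names down from E lands on F.
Moving 10 semitones down from Eb4 (the size of a minor seventh) reaches F3.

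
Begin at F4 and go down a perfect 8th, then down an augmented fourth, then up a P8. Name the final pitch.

A perfect octave down from F4 is F3.
F3 down an augmented fourth → Cb3 (6 semitones).
A perfect octave up from Cb3 is Cb4.

Cb4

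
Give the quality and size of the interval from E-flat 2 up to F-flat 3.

E to F spans two letter names (E-F), plus an octave: a ninth.
At 13 semitones, Eb2→Fb3 falls one short of a major ninth: minor.
(Equivalently, a compound minor second: a minor second plus an octave.)

m9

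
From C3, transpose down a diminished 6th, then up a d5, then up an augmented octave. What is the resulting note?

C3 down a diminished sixth → E#2 (7 semitones).
Up a diminished fifth from E#2: B2 (6 semitones up).
B2 up an augmented octave → B#3 (13 semitones).

B#3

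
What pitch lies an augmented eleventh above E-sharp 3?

A-double-sharp 4

Four letters up from E (plus an octave) reaches A.
An augmented eleventh is 18 semitones; 18 semitones up from E#3 gives A##4.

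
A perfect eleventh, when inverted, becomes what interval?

First reduce the compound perfect eleventh to its simple form, a perfect fourth.
Inverted interval numbers add to nine, so a fourth pairs with a fifth (4 + 5 = 9).
And perfect stays perfect under inversion, so we get a perfect fifth.

perfect fifth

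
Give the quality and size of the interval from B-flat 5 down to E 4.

Descending from Bb5 to E4 is the same interval as ascending E4 to Bb5.
E to B spans five letter names (E-F-G-A-B), plus an octave, so the interval is some kind of twelfth.
The perfect twelfth is 19 semitones; here we have 18, one semitone narrower: diminished.
(Equivalently, a compound diminished fifth: a diminished fifth plus an octave.)

diminished twelfth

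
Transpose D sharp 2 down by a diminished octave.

For an octave the letter name doesn't change: still D, an octave down.
A diminished octave is 11 semitones; 11 semitones down from D#2 gives D##1.

D double-sharp 1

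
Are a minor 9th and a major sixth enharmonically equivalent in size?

13 semitones (minor ninth) vs 9 semitones (major sixth): not equal.

No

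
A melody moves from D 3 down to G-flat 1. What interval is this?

Descending from D3 to Gb1 is the same interval as ascending Gb1 to D3.
G to D spans five letter names (G-A-B-C-D), plus an octave — that makes it a twelfth of some quality.
The perfect twelfth is 19 semitones; here we have 20, one semitone wider: augmented.
(Equivalently, a compound augmented fifth: an augmented fifth plus an octave.)

augmented twelfth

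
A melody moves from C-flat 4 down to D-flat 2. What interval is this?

Descending from Cb4 to Db2 is the same interval as ascending Db2 to Cb4.
D to C spans seven letter names (D-E-F-G-A-B-C), plus an octave: a fourteenth.
Db2 to Cb4 is 22 semitones, a half step short of the major fourteenth (23), so this is minor.
(Equivalently, a compound minor seventh: a minor seventh plus an octave.)

minor fourteenth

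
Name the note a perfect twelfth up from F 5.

C 7

The twelfth's letter: F up five letter names plus an octave → C.
Moving 19 semitones up from F5 (the size of a perfect twelfth) reaches C7.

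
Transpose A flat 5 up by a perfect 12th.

E flat 7

Counting five letter names plus an octave up from A lands on E.
A perfect twelfth spans 19 semitones, so from Ab5 the target pitch is Eb7.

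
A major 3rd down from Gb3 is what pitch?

Counting three letter names down from G lands on E.
A major third is 4 semitones; 4 semitones down from Gb3 gives Ebb3.

Ebb3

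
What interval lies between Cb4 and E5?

C to E spans three letter names (C-D-E), plus an octave: a tenth.
A major tenth would be 16 semitones; Cb4 to E5 is 17, one semitone wider, so the interval is augmented.
(Equivalently, a compound augmented third: an augmented third plus an octave.)

A10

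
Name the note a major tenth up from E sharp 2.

G double-sharp 3

Three letters up from E (plus an octave) reaches G.
A major tenth is 16 semitones; 16 semitones up from E#2 gives G##3.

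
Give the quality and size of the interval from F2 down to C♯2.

diminished fourth

Descending from F2 to C#2 is the same interval as ascending C#2 to F2.
C to F spans four letter names (C-D-E-F), so the interval is some kind of fourth.
The perfect fourth is 5 semitones; here we have 4, one semitone narrower: diminished.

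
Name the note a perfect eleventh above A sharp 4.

Counting four letter names plus an octave up from A lands on D.
A perfect eleventh is 17 semitones; 17 semitones up from A#4 gives D#6.

D sharp 6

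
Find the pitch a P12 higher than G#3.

Counting five letter names plus an octave up from G lands on D.
A perfect twelfth is 19 semitones; 19 semitones up from G#3 gives D#5.

D#5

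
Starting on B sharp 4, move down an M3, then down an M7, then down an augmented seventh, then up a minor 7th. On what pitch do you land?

A double-flat 3

Down a major third from B#4: G#4 (4 semitones down).
G#4 down a major seventh → A3 (11 semitones).
A3 down an augmented seventh → Bbb2 (12 semitones).
Bbb2 up a minor seventh → Abb3 (10 semitones).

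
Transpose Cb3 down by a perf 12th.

Fb1

Counting five letter names plus an octave down from C lands on F.
A perfect twelfth spans 19 semitones, so from Cb3 the target pitch is Fb1.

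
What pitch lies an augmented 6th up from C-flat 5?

Counting six letter names up from C lands on A.
An augmented sixth is 10 semitones; 10 semitones up from Cb5 gives A5.

A 5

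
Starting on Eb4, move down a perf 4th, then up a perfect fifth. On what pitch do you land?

Eb4 down a perfect fourth → Bb3 (5 semitones).
Up a perfect fifth from Bb3: F4 (7 semitones up).

F4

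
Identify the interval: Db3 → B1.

diminished tenth

Descending from Db3 to B1 is the same interval as ascending B1 to Db3.
B to D spans three letter names (B-C-D), plus an octave, so the interval is some kind of tenth.
B1 to Db3 spans 14 semitones — two semitones narrower than the major tenth (16) — giving a diminished tenth.
(Equivalently, a compound diminished third: a diminished third plus an octave.)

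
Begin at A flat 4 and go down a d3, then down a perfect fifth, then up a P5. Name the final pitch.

F sharp 4

A diminished third down from Ab4 is F#4.
A perfect fifth down from F#4 is B3.
A perfect fifth up from B3 is F#4.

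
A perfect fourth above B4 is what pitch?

E5

The fourth takes the letter from B up to E.
A perfect fourth is 5 semitones; 5 semitones up from B4 gives E5.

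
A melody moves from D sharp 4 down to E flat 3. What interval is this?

A7

Descending from D#4 to Eb3 is the same interval as ascending Eb3 to D#4.
E to D spans seven letter names (E-F-G-A-B-C-D): a seventh.
Eb3 to D#4 spans 12 semitones — one semitone wider than the major seventh (11) — giving an augmented seventh.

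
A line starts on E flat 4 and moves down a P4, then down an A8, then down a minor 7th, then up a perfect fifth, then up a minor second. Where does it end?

A double-flat 2

Down a perfect fourth from Eb4: Bb3 (5 semitones down).
Bb3 down an augmented octave → Bbb2 (13 semitones).
Down a minor seventh from Bbb2: Cb2 (10 semitones down).
Cb2 up a perfect fifth → Gb2 (7 semitones).
A minor second up from Gb2 is Abb2.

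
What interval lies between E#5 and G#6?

minor tenth

E to G spans three letter names (E-F-G), plus an octave, so the interval is some kind of tenth.
A major tenth would be 16 semitones, but E#5 to G#6 is 15 — one semitone narrower, making it a minor tenth.
(Equivalently, a compound minor third: a minor third plus an octave.)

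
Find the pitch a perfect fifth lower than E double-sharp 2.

A double-sharp 1

The fifth takes the letter from E down to A.
Moving 7 semitones down from E##2 (the size of a perfect fifth) reaches A##1.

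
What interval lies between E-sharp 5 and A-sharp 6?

perfect eleventh

E to A spans four letter names (E-F-G-A), plus an octave, so the interval is some kind of eleventh.
The perfect eleventh spans 17 semitones, and E#5 to A#6 is exactly 17 semitones — so this is a perfect eleventh.
(Equivalently, a compound perfect fourth: a perfect fourth plus an octave.)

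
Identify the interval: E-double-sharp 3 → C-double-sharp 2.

Descending from E##3 to C##2 is the same interval as ascending C##2 to E##3.
C to E spans three letter names (C-D-E), plus an octave, so the interval is some kind of tenth.
The major tenth spans 16 semitones, and C##2 to E##3 is exactly 16 semitones — so this is a major tenth.
(Equivalently, a compound major third: a major third plus an octave.)

major tenth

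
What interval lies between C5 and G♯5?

A5

C to G spans five letter names (C-D-E-F-G): a fifth.
A perfect fifth would be 7 semitones; C5 to G#5 is 8, one semitone wider, so the interval is augmented.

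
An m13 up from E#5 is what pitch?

C#7

The thirteenth's letter: E up six letter names plus an octave → C.
A minor thirteenth is 20 semitones; 20 semitones up from E#5 gives C#7.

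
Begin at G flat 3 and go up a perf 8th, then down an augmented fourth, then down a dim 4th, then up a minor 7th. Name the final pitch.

Up a perfect octave from Gb3: Gb4 (12 semitones up).
Gb4 down an augmented fourth → Dbb4 (6 semitones).
A diminished fourth down from Dbb4 is Ab3.
Ab3 up a minor seventh → Gb4 (10 semitones).

G flat 4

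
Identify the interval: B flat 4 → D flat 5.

B to D spans three letter names (B-C-D), so the interval is some kind of third.
Bb4 to Db5 is 3 semitones, a half step short of the major third (4), so this is minor.

m3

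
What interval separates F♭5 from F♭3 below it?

Descending from Fb5 to Fb3 is the same interval as ascending Fb3 to Fb5.
F to F is the same letter name, plus 2 octaves — that makes it a fifteenth of some quality.
Counting semitones, Fb3→Fb5 is 24, which is the perfect fifteenth.
(Equivalently, a compound perfect octave: a perfect octave plus an octave.)

P15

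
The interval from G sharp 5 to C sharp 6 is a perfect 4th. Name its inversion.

perfect fifth

Inverted interval numbers add to nine, so a fourth pairs with a fifth (4 + 5 = 9).
Quality inverts too: perfect stays perfect. That makes the inversion a perfect fifth.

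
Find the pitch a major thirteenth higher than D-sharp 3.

B-sharp 4

Six letters up from D (plus an octave) reaches B.
A major thirteenth is 21 semitones; 21 semitones up from D#3 gives B#4.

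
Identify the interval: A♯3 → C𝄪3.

Descending from A#3 to C##3 is the same interval as ascending C##3 to A#3.
C to A spans six letter names (C-D-E-F-G-A): a sixth.
A major sixth would be 9 semitones, but C##3 to A#3 is 8 — one semitone narrower, making it a minor sixth.

m6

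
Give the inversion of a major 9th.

First reduce the compound major ninth to its simple form, a major second.
The rule of nine gives the new number: 9 − 2 = 7, so a second becomes a seventh.
And major becomes minor under inversion, so we get a minor seventh.

minor seventh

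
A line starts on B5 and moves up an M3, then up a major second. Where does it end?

B5 up a major third → D#6 (4 semitones).
A major second up from D#6 is E#6.

E#6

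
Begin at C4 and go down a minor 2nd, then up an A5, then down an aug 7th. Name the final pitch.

G3

Down a minor second from C4: B3 (1 semitone down).
An augmented fifth up from B3 is F##4.
F##4 down an augmented seventh → G3 (12 semitones).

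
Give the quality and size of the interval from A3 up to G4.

A to G spans seven letter names (A-B-C-D-E-F-G): a seventh.
A3 to G4 is 10 semitones, a half step short of the major seventh (11), so this is minor.

m7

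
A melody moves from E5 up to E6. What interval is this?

perfect octave

E to E is the same letter name, plus an octave — that makes it an octave of some quality.
E5 to E6 is 12 semitones, matching the perfect octave exactly, so the quality is perfect.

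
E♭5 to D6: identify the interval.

M7

E to D spans seven letter names (E-F-G-A-B-C-D) — that makes it a seventh of some quality.
The major seventh spans 11 semitones, and Eb5 to D6 is exactly 11 semitones — so this is a major seventh.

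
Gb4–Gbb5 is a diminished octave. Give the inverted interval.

Interval numbers invert to sum to nine: 8 + 1 = 9, so an octave inverts to a unison.
Quality inverts too: diminished becomes augmented. That makes the inversion an augmented unison.

A1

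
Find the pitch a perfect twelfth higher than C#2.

G#3

Counting five letter names plus an octave up from C lands on G.
Moving 19 semitones up from C#2 (the size of a perfect twelfth) reaches G#3.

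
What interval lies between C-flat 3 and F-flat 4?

perfect eleventh

C to F spans four letter names (C-D-E-F), plus an octave — that makes it an eleventh of some quality.
The perfect eleventh spans 17 semitones, and Cb3 to Fb4 is exactly 17 semitones — so this is a perfect eleventh.
(Equivalently, a compound perfect fourth: a perfect fourth plus an octave.)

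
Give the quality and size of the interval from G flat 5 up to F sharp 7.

G to F spans seven letter names (G-A-B-C-D-E-F), plus an octave — that makes it a fourteenth of some quality.
A major fourteenth would be 23 semitones; Gb5 to F#7 is 24, one semitone wider, so the interval is augmented.
(Equivalently, a compound augmented seventh: an augmented seventh plus an octave.)

A14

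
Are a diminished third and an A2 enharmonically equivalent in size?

A diminished third spans 2 semitones; an augmented second spans 3 semitones. They differ by 1.

No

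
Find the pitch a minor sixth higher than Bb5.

Gb6

The sixth takes the letter from B up to G.
Moving 8 semitones up from Bb5 (the size of a minor sixth) reaches Gb6.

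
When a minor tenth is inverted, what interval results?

First reduce the compound minor tenth to its simple form, a minor third.
The rule of nine gives the new number: 9 − 3 = 6, so a third becomes a sixth.
And minor becomes major under inversion, so we get a major sixth.

major sixth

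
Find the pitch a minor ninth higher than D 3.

Counting two letter names plus an octave up from D lands on E.
A minor ninth is 13 semitones; 13 semitones up from D3 gives Eb4.

E flat 4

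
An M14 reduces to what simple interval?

Subtracting seven from the interval number removes an octave: 14 − 7 = 7.
That makes a major fourteenth a compound major seventh — an octave plus a major seventh.

major 7th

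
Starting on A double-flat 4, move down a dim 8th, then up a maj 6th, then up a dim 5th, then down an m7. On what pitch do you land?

Abb4 down a diminished octave → Ab3 (11 semitones).
A major sixth up from Ab3 is F4.
A diminished fifth up from F4 is Cb5.
A minor seventh down from Cb5 is Db4.

D flat 4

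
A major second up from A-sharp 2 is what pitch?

Two letter names up from A: B.
A major second spans 2 semitones, so from A#2 the target pitch is B#2.

B-sharp 2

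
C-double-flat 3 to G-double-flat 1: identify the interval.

perfect eleventh

Descending from Cbb3 to Gbb1 is the same interval as ascending Gbb1 to Cbb3.
G to C spans four letter names (G-A-B-C), plus an octave, so the interval is some kind of eleventh.
Gbb1 to Cbb3 is 17 semitones, matching the perfect eleventh exactly, so the quality is perfect.
(Equivalently, a compound perfect fourth: a perfect fourth plus an octave.)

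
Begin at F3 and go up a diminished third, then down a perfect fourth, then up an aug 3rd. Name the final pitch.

G3

Up a diminished third from F3: Abb3 (2 semitones up).
Abb3 down a perfect fourth → Ebb3 (5 semitones).
Up an augmented third from Ebb3: G3 (5 semitones up).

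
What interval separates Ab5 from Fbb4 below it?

Descending from Ab5 to Fbb4 is the same interval as ascending Fbb4 to Ab5.
F to A spans three letter names (F-G-A), plus an octave — that makes it a tenth of some quality.
Fbb4 to Ab5 spans 17 semitones — one semitone wider than the major tenth (16) — giving an augmented tenth.
(Equivalently, a compound augmented third: an augmented third plus an octave.)

augmented 10th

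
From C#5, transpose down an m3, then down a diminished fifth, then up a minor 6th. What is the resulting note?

A minor third down from C#5 is A#4.
A diminished fifth down from A#4 is D##4.
Up a minor sixth from D##4: B#4 (8 semitones up).

B#4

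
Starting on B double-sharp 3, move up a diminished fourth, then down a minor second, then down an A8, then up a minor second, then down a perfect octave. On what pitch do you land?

B##3 up a diminished fourth → E#4 (4 semitones).
Down a minor second from E#4: D##4 (1 semitone down).
D##4 down an augmented octave → D#3 (13 semitones).
D#3 up a minor second → E3 (1 semitone).
A perfect octave down from E3 is E2.

E 2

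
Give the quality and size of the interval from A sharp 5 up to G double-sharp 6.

A to G spans seven letter names (A-B-C-D-E-F-G): a seventh.
The major seventh spans 11 semitones, and A#5 to G##6 is exactly 11 semitones — so this is a major seventh.

major seventh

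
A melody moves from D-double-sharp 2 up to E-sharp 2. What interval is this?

minor second

D to E spans two letter names (D-E) — that makes it a second of some quality.
At 1 semitone, D##2→E#2 falls one short of a major second: minor.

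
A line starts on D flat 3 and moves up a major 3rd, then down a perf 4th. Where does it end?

Up a major third from Db3: F3 (4 semitones up).
F3 down a perfect fourth → C3 (5 semitones).

C 3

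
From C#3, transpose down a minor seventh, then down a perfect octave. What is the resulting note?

C#3 down a minor seventh → D#2 (10 semitones).
D#2 down a perfect octave → D#1 (12 semitones).

D#1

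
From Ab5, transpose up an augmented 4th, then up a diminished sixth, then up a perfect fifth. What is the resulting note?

Fb7

Up an augmented fourth from Ab5: D6 (6 semitones up).
A diminished sixth up from D6 is Bbb6.
Up a perfect fifth from Bbb6: Fb7 (7 semitones up).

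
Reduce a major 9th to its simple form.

major 2nd

Each octave removed subtracts seven from the number: 9 − 7 = 2.
Quality carries through unchanged, so the simple form is a major second.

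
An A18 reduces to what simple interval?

Each octave removed subtracts seven from the number: 18 − 14 = 4.
Quality carries through unchanged, so the simple form is an augmented fourth.

augmented fourth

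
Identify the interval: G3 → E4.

major sixth

G to E spans six letter names (G-A-B-C-D-E), so the interval is some kind of sixth.
The major sixth spans 9 semitones, and G3 to E4 is exactly 9 semitones — so this is a major sixth.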